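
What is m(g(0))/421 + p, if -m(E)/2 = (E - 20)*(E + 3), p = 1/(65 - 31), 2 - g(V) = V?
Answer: 6541/14314 ≈ 0.45697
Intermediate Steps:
g(V) = 2 - V
p = 1/34 ≈ 0.029412
m(E) = -2*(-20 + E)*(3 + E) (m(E) = -2*(E - 20)*(E + 3) = -2*(-20 + E)*(3 + E))
m(g(0))/421 + p = (120 - 2*(2 - 1*0)² + 34*(2 - 1*0))/421 + 1/34 = (120 - 2*(2 + 0)² + 34*(2 + 0))/421 + 1/34 = (120 - 2*2² + 34*2)/421 + 1/34 = (120 - 2*4 + 68)/421 + 1/34 = (120 - 8 + 68)/421 + 1/34 = (1/421)*180 + 1/34 = 180/421 + 1/34 = 6541/14314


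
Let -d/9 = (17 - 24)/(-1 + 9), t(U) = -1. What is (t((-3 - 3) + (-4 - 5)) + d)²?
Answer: 3025/64 ≈ 47.266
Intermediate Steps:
d = 63/8 (d = -9*(17 - 24)/(-1 + 9) = -(-63)/8 = -9*(-7/8) = 63/8 ≈ 7.8750)
(t((-3 - 3) + (-4 - 5)) + d)² = (-1 + 63/8)² = (55/8)² = 3025/64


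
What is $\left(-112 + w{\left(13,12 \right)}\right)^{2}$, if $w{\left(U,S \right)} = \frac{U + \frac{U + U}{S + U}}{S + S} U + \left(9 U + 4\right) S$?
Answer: $\frac{72641569441}{40000} \approx 1.816 \cdot 10^{6}$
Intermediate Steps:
$w{\left(U,S \right)} = S \left(4 + 9 U\right) + \frac{U \left(U + \frac{2 U}{S + U}\right)}{2 S}$ ($w{\left(U,S \right)} = \frac{U + \frac{2 U}{S + U}}{2 S} U + \left(4 + 9 U\right) S = \left(U + \frac{2 U}{S + U}\right) \frac{1}{2 S} U + S \left(4 + 9 U\right) = \frac{U + \frac{2 U}{S + U}}{2 S} U + S \left(4 + 9 U\right) = \frac{U \left(U + \frac{2 U}{S + U}\right)}{2 S} + S \left(4 + 9 U\right) = S \left(4 + 9 U\right) + \frac{U \left(U + \frac{2 U}{S + U}\right)}{2 S}$)
$\left(-112 + w{\left(13,12 \right)}\right)^{2} = \left(-112 + \frac{13^{3} + 2 \cdot 13^{2} + 8 \cdot 12^{3} + 12 \cdot 13^{2} + 8 \cdot 13 \cdot 12^{2} + 18 \cdot 13 \cdot 12^{3} + 18 \cdot 12^{2} \cdot 13^{2}}{2 \cdot 12 \left(12 + 13\right)}\right)^{2} = \left(-112 + \frac{1}{2} \cdot \frac{1}{12} \cdot \frac{1}{25} \left(2197 + 2 \cdot 169 + 8 \cdot 1728 + 12 \cdot 169 + 8 \cdot 13 \cdot 144 + 18 \cdot 13 \cdot 1728 + 18 \cdot 144 \cdot 169\right)\right)^{2} = \left(-112 + \frac{1}{2} \cdot \frac{1}{12} \cdot \frac{1}{25} \left(2197 + 338 + 13824 + 2028 + 14976 + 404352 + 438048\right)\right)^{2} = \left(-112 + \frac{1}{2} \cdot \frac{1}{12} \cdot \frac{1}{25} \cdot 875763\right)^{2} = \left(-112 + \frac{291921}{200}\right)^{2} = \left(\frac{269521}{200}\right)^{2} = \frac{72641569441}{40000}$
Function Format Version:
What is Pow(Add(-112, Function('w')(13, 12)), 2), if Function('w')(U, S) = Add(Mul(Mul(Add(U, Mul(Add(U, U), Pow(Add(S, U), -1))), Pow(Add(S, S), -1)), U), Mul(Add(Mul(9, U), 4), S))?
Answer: Rational(72641569441, 40000) ≈ 1.8160e+6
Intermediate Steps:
Function('w')(U, S) = Add(Mul(S, Add(4, Mul(9, U))), Mul(Rational(1, 2), U, Pow(S, -1), Add(U, Mul(2, U, Pow(Add(S, U), -1))))) (Function('w')(U, S) = Add(Mul(Mul(Add(U, Mul(Mul(2, U), Pow(Add(S, U), -1))), Pow(Mul(2, S), -1)), U), Mul(Add(4, Mul(9, U)), S)) = Add(Mul(Mul(Add(U, Mul(2, U, Pow(Add(S, U), -1))), Mul(Rational(1, 2), Pow(S, -1))), U), Mul(S, Add(4, Mul(9, U)))) = Add(Mul(Mul(Rational(1, 2), Pow(S, -1), Add(U, Mul(2, U, Pow(Add(S, U), -1)))), U), Mul(S, Add(4, Mul(9, U)))) = Add(Mul(Rational(1, 2), U, Pow(S, -1), Add(U, Mul(2, U, Pow(Add(S, U), -1)))), Mul(S, Add(4, Mul(9, U)))) = Add(Mul(S, Add(4, Mul(9, U))), Mul(Rational(1, 2), U, Pow(S, -1), Add(U, Mul(2, U, Pow(Add(S, U), -1))))))
Pow(Add(-112, Function('w')(13, 12)), 2) = Pow(Add(-112, Mul(Rational(1, 2), Pow(12, -1), Pow(Add(12, 13), -1), Add(Pow(13, 3), Mul(2, Pow(13, 2)), Mul(8, Pow(12, 3)), Mul(12, Pow(13, 2)), Mul(8, 13, Pow(12, 2)), Mul(18, 13, Pow(12, 3)), Mul(18, Pow(12, 2), Pow(13, 2))))), 2) = Pow(Add(-112, Mul(Rational(1, 2), Rational(1, 12), Pow(25, -1), Add(2197, Mul(2, 169), Mul(8, 1728), Mul(12, 169), Mul(8, 13, 144), Mul(18, 13, 1728), Mul(18, 144, 169)))), 2) = Pow(Add(-112, Mul(Rational(1, 2), Rational(1, 12), Rational(1, 25), Add(2197, 338, 13824, 2028, 14976, 404352, 438048))), 2) = Pow(Add(-112, Mul(Rational(1, 2), Rational(1, 12), Rational(1, 25), 875763)), 2) = Pow(Add(-112, Rational(291921, 200)), 2) = Pow(Rational(269521, 200), 2) = Rational(72641569441, 40000)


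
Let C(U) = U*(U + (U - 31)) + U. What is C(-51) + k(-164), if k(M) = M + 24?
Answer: 6592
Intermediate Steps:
k(M) = 24 + M
C(U) = U + U*(-31 + 2*U) (C(U) = U*(U + (-31 + U)) + U = U*(-31 + 2*U) + U = U + U*(-31 + 2*U))
C(-51) + k(-164) = 2*(-51)*(-15 - 51) + (24 - 164) = 2*(-51)*(-66) - 140 = 6732 - 140 = 6592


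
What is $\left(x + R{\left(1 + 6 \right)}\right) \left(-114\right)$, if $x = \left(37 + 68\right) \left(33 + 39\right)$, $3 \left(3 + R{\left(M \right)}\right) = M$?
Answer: $-861764$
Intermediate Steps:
$R{\left(M \right)} = -3 + \frac{M}{3}$
$x = 7560$ ($x = 105 \cdot 72 = 7560$)
$\left(x + R{\left(1 + 6 \right)}\right) \left(-114\right) = \left(7560 - \left(3 - \frac{1 + 6}{3}\right)\right) \left(-114\right) = \left(7560 + \left(-3 + \frac{1}{3} \cdot 7\right)\right) \left(-114\right) = \left(7560 + \left(-3 + \frac{7}{3}\right)\right) \left(-114\right) = \left(7560 - \frac{2}{3}\right) \left(-114\right) = \frac{22678}{3} \left(-114\right) = -861764$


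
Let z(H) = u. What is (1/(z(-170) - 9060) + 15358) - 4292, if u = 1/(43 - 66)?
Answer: 2305944123/208381 ≈ 11066.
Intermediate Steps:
u = -1/23 (u = 1/(-23) = -1/23 ≈ -0.043478)
z(H) = -1/23
(1/(z(-170) - 9060) + 15358) - 4292 = (1/(-1/23 - 9060) + 15358) - 4292 = (1/(-208381/23) + 15358) - 4292 = (-23/208381 + 15358) - 4292 = 3200315375/208381 - 4292 = 2305944123/208381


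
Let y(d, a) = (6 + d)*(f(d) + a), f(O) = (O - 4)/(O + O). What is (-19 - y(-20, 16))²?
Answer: 1138489/25 ≈ 45540.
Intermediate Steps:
f(O) = (-4 + O)/(2*O) (f(O) = (-4 + O)/((2*O)) = (-4 + O)*(1/(2*O)) = (-4 + O)/(2*O))
y(d, a) = (6 + d)*(a + (-4 + d)/(2*d)) (y(d, a) = (6 + d)*((-4 + d)/(2*d) + a) = (6 + d)*(a + (-4 + d)/(2*d)))
(-19 - y(-20, 16))² = (-19 - (1 + (½)*(-20) - 12/(-20) + 6*16 + 16*(-20)))² = (-19 - (1 - 10 - 12*(-1/20) + 96 - 320))² = (-19 - (1 - 10 + ⅗ + 96 - 320))² = (-19 - 1*(-1162/5))² = (-19 + 1162/5)² = (1067/5)² = 1138489/25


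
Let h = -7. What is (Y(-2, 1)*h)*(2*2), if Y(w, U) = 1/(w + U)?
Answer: 28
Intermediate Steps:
Y(w, U) = 1/(U + w)
(Y(-2, 1)*h)*(2*2) = (-7/(1 - 2))*(2*2) = (-7/(-1))*4 = -1*(-7)*4 = 7*4 = 28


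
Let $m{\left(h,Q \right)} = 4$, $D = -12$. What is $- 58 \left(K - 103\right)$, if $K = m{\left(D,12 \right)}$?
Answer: $5742$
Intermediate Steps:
$K = 4$
$- 58 \left(K - 103\right) = - 58 \left(4 - 103\right) = \left(-58\right) \left(-99\right) = 5742$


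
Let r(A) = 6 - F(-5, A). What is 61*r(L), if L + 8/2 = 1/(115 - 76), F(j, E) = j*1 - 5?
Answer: 976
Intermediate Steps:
F(j, E) = -5 + j (F(j, E) = j - 5 = -5 + j)
L = -155/39 (L = -4 + 1/(115 - 76) = -4 + 1/39 = -155/39 ≈ -3.9744)
r(A) = 16 (r(A) = 6 - (-5 - 5) = 6 - 1*(-10) = 6 + 10 = 16)
61*r(L) = 61*16 = 976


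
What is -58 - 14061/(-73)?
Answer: 9827/73 ≈ 134.62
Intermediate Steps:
-58 - 14061/(-73) = -58 - 14061*(-1)/73 = -58 - 109*(-129/73) = -58 + 14061/73 = 9827/73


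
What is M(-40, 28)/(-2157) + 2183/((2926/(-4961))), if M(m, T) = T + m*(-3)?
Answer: -2123677049/573762 ≈ -3701.3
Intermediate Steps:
M(m, T) = T - 3*m
M(-40, 28)/(-2157) + 2183/((2926/(-4961))) = (28 - 3*(-40))/(-2157) + 2183/((2926/(-4961))) = (28 + 120)*(-1/2157) + 2183/((2926*(-1/4961))) = 148*(-1/2157) + 2183/(-266/451) = -148/2157 + 2183*(-451/266) = -148/2157 - 984533/266 = -2123677049/573762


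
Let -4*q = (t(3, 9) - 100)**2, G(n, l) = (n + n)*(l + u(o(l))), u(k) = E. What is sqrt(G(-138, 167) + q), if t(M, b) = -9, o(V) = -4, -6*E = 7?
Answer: I*sqrt(194961)/2 ≈ 220.77*I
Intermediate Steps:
E = -7/6 (E = -1/6*7 = -7/6 ≈ -1.1667)
u(k) = -7/6
G(n, l) = 2*n*(-7/6 + l) (G(n, l) = (n + n)*(l - 7/6) = (2*n)*(-7/6 + l) = 2*n*(-7/6 + l))
q = -11881/4 (q = -(-9 - 100)**2/4 = -1/4*(-109)**2 = -1/4*11881 = -11881/4 ≈ -2970.3)
sqrt(G(-138, 167) + q) = sqrt((1/3)*(-138)*(-7 + 6*167) - 11881/4) = sqrt((1/3)*(-138)*(-7 + 1002) - 11881/4) = sqrt((1/3)*(-138)*995 - 11881/4) = sqrt(-45770 - 11881/4) = sqrt(-194961/4) = I*sqrt(194961)/2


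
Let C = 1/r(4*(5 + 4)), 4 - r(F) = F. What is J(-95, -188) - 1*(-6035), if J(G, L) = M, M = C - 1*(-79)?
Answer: 195647/32 ≈ 6114.0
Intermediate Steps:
r(F) = 4 - F
C = -1/32 (C = 1/(4 - 4*(5 + 4)) = 1/(4 - 4*9) = 1/(4 - 1*36) = 1/(4 - 36) = 1/(-32) = -1/32 ≈ -0.031250)
M = 2527/32 (M = -1/32 - 1*(-79) = -1/32 + 79 = 2527/32 ≈ 78.969)
J(G, L) = 2527/32
J(-95, -188) - 1*(-6035) = 2527/32 - 1*(-6035) = 2527/32 + 6035 = 195647/32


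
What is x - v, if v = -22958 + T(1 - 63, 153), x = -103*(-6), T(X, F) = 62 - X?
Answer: 23452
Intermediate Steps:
x = 618
v = -22834 (v = -22958 + (62 - (1 - 63)) = -22958 + (62 - 1*(-62)) = -22958 + (62 + 62) = -22958 + 124 = -22834)
x - v = 618 - 1*(-22834) = 618 + 22834 = 23452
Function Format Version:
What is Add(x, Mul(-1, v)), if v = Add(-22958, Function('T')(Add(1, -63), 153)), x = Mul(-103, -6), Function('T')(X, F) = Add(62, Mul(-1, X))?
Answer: 23452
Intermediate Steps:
x = 618
v = -22834 (v = Add(-22958, Add(62, Mul(-1, Add(1, -63)))) = Add(-22958, Add(62, Mul(-1, -62))) = Add(-22958, Add(62, 62)) = Add(-22958, 124) = -22834)
Add(x, Mul(-1, v)) = Add(618, Mul(-1, -22834)) = Add(618, 22834) = 23452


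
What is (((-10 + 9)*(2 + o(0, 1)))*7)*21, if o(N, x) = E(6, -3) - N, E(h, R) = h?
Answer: -1176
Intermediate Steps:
o(N, x) = 6 - N
(((-10 + 9)*(2 + o(0, 1)))*7)*21 = (((-10 + 9)*(2 + (6 - 1*0)))*7)*21 = (-(2 + (6 + 0))*7)*21 = (-(2 + 6)*7)*21 = (-1*8*7)*21 = -8*7*21 = -56*21 = -1176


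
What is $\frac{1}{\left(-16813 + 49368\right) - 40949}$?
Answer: $- \frac{1}{8394} \approx -0.00011913$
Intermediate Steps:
$\frac{1}{\left(-16813 + 49368\right) - 40949} = \frac{1}{32555 - 40949} = \frac{1}{-8394} = - \frac{1}{8394}$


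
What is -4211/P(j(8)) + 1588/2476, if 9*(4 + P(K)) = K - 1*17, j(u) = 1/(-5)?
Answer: 117403007/164654 ≈ 713.03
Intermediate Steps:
j(u) = -⅕
P(K) = -53/9 + K/9 (P(K) = -4 + (K - 1*17)/9 = -4 + (K - 17)/9 = -4 + (-17 + K)/9 = -4 + (-17/9 + K/9) = -53/9 + K/9)
-4211/P(j(8)) + 1588/2476 = -4211/(-53/9 + (⅑)*(-⅕)) + 1588/2476 = -4211/(-53/9 - 1/45) + 1588*(1/2476) = -4211/(-266/45) + 397/619 = -4211*(-45/266) + 397/619 = 189495/266 + 397/619 = 117403007/164654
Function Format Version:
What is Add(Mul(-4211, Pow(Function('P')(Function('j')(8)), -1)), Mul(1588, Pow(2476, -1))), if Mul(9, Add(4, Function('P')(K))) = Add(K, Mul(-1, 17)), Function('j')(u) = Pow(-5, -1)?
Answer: Rational(117403007, 164654) ≈ 713.03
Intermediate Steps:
Function('j')(u) = Rational(-1, 5)
Function('P')(K) = Add(Rational(-53, 9), Mul(Rational(1, 9), K)) (Function('P')(K) = Add(-4, Mul(Rational(1, 9), Add(K, Mul(-1, 17)))) = Add(-4, Mul(Rational(1, 9), Add(K, -17))) = Add(-4, Mul(Rational(1, 9), Add(-17, K))) = Add(-4, Add(Rational(-17, 9), Mul(Rational(1, 9), K))) = Add(Rational(-53, 9), Mul(Rational(1, 9), K)))
Add(Mul(-4211, Pow(Function('P')(Function('j')(8)), -1)), Mul(1588, Pow(2476, -1))) = Add(Mul(-4211, Pow(Add(Rational(-53, 9), Mul(Rational(1, 9), Rational(-1, 5))), -1)), Mul(1588, Pow(2476, -1))) = Add(Mul(-4211, Pow(Add(Rational(-53, 9), Rational(-1, 45)), -1)), Mul(1588, Rational(1, 2476))) = Add(Mul(-4211, Pow(Rational(-266, 45), -1)), Rational(397, 619)) = Add(Mul(-4211, Rational(-45, 266)), Rational(397, 619)) = Add(Rational(189495, 266), Rational(397, 619)) = Rational(117403007, 164654)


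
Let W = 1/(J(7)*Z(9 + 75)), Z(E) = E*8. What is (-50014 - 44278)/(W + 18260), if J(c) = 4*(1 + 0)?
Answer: -253456896/49082881 ≈ -5.1639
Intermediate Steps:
J(c) = 4 (J(c) = 4*1 = 4)
Z(E) = 8*E
W = 1/2688 (W = 1/(4*((8*(9 + 75)))) = 1/(4*((8*84))) = (1/4)/672 = (1/4)*(1/672) = 1/2688 ≈ 0.00037202)
(-50014 - 44278)/(W + 18260) = (-50014 - 44278)/(1/2688 + 18260) = -94292/49082881/2688 = -94292*2688/49082881 = -253456896/49082881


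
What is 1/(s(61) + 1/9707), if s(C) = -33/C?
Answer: -592127/320270 ≈ -1.8488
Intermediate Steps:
1/(s(61) + 1/9707) = 1/(-33/61 + 1/9707) = 1/(-320270/592127) = -592127/320270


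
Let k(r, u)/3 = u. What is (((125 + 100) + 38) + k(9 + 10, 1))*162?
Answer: 43092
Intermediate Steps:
k(r, u) = 3*u
(((125 + 100) + 38) + k(9 + 10, 1))*162 = (((125 + 100) + 38) + 3*1)*162 = ((225 + 38) + 3)*162 = (263 + 3)*162 = 266*162 = 43092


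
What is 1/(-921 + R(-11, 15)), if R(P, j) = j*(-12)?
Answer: -1/1101 ≈ -0.00090826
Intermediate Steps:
R(P, j) = -12*j
1/(-921 + R(-11, 15)) = 1/(-921 - 12*15) = 1/(-921 - 180) = 1/(-1101) = -1/1101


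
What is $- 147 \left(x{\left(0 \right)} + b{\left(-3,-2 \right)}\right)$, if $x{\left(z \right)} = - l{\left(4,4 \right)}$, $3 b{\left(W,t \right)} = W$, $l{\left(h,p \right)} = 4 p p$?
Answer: $9555$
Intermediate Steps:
$l{\left(h,p \right)} = 4 p^{2}$
$b{\left(W,t \right)} = \frac{W}{3}$
$x{\left(z \right)} = -64$ ($x{\left(z \right)} = - 4 \cdot 4^{2} = - 4 \cdot 16 = \left(-1\right) 64 = -64$)
$- 147 \left(x{\left(0 \right)} + b{\left(-3,-2 \right)}\right) = - 147 \left(-64 + \frac{1}{3} \left(-3\right)\right) = - 147 \left(-64 - 1\right) = \left(-147\right) \left(-65\right) = 9555$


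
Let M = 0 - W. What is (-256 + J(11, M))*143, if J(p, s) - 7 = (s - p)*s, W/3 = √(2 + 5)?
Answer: -26598 + 4719*√7 ≈ -14113.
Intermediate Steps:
W = 3*√7 (W = 3*√(2 + 5) = 3*√7 ≈ 7.9373)
M = -3*√7 (M = 0 - 3*√7 = -3*√7 ≈ -7.9373)
J(p, s) = 7 + s*(s - p) (J(p, s) = 7 + (s - p)*s = 7 + s*(s - p))
(-256 + J(11, M))*143 = (-256 + (7 + (-3*√7)² - 1*11*(-3*√7)))*143 = (-256 + (7 + 63 + 33*√7))*143 = (-256 + (70 + 33*√7))*143 = (-186 + 33*√7)*143 = -26598 + 4719*√7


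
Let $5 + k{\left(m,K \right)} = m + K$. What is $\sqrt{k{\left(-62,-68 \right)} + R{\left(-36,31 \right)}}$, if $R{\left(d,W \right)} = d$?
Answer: $3 i \sqrt{19} \approx 13.077 i$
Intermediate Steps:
$k{\left(m,K \right)} = -5 + K + m$ ($k{\left(m,K \right)} = -5 + \left(m + K\right) = -5 + \left(K + m\right) = -5 + K + m$)
$\sqrt{k{\left(-62,-68 \right)} + R{\left(-36,31 \right)}} = \sqrt{\left(-5 - 68 - 62\right) - 36} = \sqrt{-135 - 36} = \sqrt{-171} = 3 i \sqrt{19}$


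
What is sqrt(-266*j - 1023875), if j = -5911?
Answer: 9*sqrt(6771) ≈ 740.58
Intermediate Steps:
sqrt(-266*j - 1023875) = sqrt(-266*(-5911) - 1023875) = sqrt(1572326 - 1023875) = sqrt(548451) = 9*sqrt(6771)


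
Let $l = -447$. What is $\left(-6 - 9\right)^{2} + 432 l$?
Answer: $-192879$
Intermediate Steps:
$\left(-6 - 9\right)^{2} + 432 l = \left(-6 - 9\right)^{2} + 432 \left(-447\right) = \left(-15\right)^{2} - 193104 = 225 - 193104 = -192879$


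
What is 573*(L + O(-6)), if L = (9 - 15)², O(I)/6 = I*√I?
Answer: 20628 - 20628*I*√6 ≈ 20628.0 - 50528.0*I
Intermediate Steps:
O(I) = 6*I^(3/2) (O(I) = 6*(I*√I) = 6*I^(3/2))
L = 36 (L = (-6)² = 36)
573*(L + O(-6)) = 573*(36 + 6*(-6)^(3/2)) = 573*(36 + 6*(-6*I*√6)) = 573*(36 - 36*I*√6) = 20628 - 20628*I*√6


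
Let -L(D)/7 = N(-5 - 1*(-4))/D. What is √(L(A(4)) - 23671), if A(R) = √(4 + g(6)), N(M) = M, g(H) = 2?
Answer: √(-852156 + 42*√6)/6 ≈ 153.84*I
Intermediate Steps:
A(R) = √6 (A(R) = √(4 + 2) = √6)
L(D) = 7/D (L(D) = -7*(-5 - 1*(-4))/D = -7*(-5 + 4)/D = -(-7)/D = 7/D)
√(L(A(4)) - 23671) = √(7/(√6) - 23671) = √(7*(√6/6) - 23671) = √(7*√6/6 - 23671) = √(-23671 + 7*√6/6)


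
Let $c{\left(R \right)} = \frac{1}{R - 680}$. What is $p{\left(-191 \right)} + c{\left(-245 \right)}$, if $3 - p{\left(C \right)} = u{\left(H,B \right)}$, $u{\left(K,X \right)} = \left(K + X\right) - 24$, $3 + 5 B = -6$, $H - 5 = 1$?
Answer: $\frac{21089}{925} \approx 22.799$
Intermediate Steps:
$c{\left(R \right)} = \frac{1}{-680 + R}$
$H = 6$ ($H = 5 + 1 = 6$)
$B = - \frac{9}{5}$ ($B = - \frac{3}{5} + \frac{1}{5} \left(-6\right) = - \frac{3}{5} - \frac{6}{5} = - \frac{9}{5} \approx -1.8$)
$u{\left(K,X \right)} = -24 + K + X$
$p{\left(C \right)} = \frac{114}{5}$ ($p{\left(C \right)} = 3 - \left(-24 + 6 - \frac{9}{5}\right) = 3 - - \frac{99}{5} = 3 + \frac{99}{5} = \frac{114}{5}$)
$p{\left(-191 \right)} + c{\left(-245 \right)} = \frac{114}{5} + \frac{1}{-680 - 245} = \frac{114}{5} + \frac{1}{-925} = \frac{114}{5} - \frac{1}{925} = \frac{21089}{925}$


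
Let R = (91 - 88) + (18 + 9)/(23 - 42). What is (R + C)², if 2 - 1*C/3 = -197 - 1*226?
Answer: 588305025/361 ≈ 1.6297e+6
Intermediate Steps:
C = 1275 (C = 6 - 3*(-197 - 1*226) = 6 - 3*(-197 - 226) = 6 - 3*(-423) = 6 + 1269 = 1275)
R = 30/19 (R = 3 + 27/(-19) = 3 + 27*(-1/19) = 3 - 27/19 = 30/19 ≈ 1.5789)
(R + C)² = (30/19 + 1275)² = (24255/19)² = 588305025/361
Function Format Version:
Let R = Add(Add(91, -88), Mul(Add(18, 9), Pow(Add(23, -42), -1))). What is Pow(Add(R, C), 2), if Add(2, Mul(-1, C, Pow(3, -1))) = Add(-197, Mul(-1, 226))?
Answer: Rational(588305025, 361) ≈ 1.6297e+6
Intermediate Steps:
C = 1275 (C = Add(6, Mul(-3, Add(-197, Mul(-1, 226)))) = Add(6, Mul(-3, Add(-197, -226))) = Add(6, Mul(-3, -423)) = Add(6, 1269) = 1275)
R = Rational(30, 19) (R = Add(3, Mul(27, Pow(-19, -1))) = Add(3, Mul(27, Rational(-1, 19))) = Add(3, Rational(-27, 19)) = Rational(30, 19) ≈ 1.5789)
Pow(Add(R, C), 2) = Pow(Add(Rational(30, 19), 1275), 2) = Pow(Rational(24255, 19), 2) = Rational(588305025, 361)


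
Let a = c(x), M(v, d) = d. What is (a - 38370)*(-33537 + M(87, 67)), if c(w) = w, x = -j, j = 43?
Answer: 1285683110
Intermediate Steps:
x = -43 (x = -1*43 = -43)
a = -43
(a - 38370)*(-33537 + M(87, 67)) = (-43 - 38370)*(-33537 + 67) = -38413*(-33470) = 1285683110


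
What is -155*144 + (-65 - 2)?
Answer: -22387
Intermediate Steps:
-155*144 + (-65 - 2) = -22320 - 67 = -22387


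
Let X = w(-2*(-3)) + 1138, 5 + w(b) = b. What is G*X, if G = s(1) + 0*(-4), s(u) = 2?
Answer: 2278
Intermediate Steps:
w(b) = -5 + b
G = 2 (G = 2 + 0*(-4) = 2 + 0 = 2)
X = 1139 (X = (-5 - 2*(-3)) + 1138 = (-5 + 6) + 1138 = 1 + 1138 = 1139)
G*X = 2*1139 = 2278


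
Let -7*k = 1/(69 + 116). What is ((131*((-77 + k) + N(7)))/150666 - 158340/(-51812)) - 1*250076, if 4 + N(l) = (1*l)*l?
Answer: -632007376947862973/2527291823910 ≈ -2.5007e+5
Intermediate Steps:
N(l) = -4 + l² (N(l) = -4 + (1*l)*l = -4 + l*l = -4 + l²)
k = -1/1295 (k = -1/(7*(69 + 116)) = -⅐/185 = -⅐*1/185 = -1/1295 ≈ -0.00077220)
((131*((-77 + k) + N(7)))/150666 - 158340/(-51812)) - 1*250076 = ((131*((-77 - 1/1295) + (-4 + 7²)))/150666 - 158340/(-51812)) - 1*250076 = ((131*(-99716/1295 + (-4 + 49)))*(1/150666) - 158340*(-1/51812)) - 250076 = ((131*(-99716/1295 + 45))*(1/150666) + 39585/12953) - 250076 = ((131*(-41441/1295))*(1/150666) + 39585/12953) - 250076 = (-5428771/1295*1/150666 + 39585/12953) - 250076 = (-5428771/195112470 + 39585/12953) - 250076 = 7653208254187/2527291823910 - 250076 = -632007376947862973/2527291823910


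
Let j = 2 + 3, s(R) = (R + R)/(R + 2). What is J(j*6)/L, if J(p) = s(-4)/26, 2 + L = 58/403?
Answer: -31/374 ≈ -0.082888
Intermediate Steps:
s(R) = 2*R/(2 + R) (s(R) = (2*R)/(2 + R) = 2*R/(2 + R))
j = 5
L = -748/403 (L = -2 + 58/403 = -748/403 ≈ -1.8561)
J(p) = 2/13 (J(p) = (2*(-4)/(2 - 4))/26 = (2*(-4)/(-2))*(1/26) = (2*(-4)*(-½))*(1/26) = 4*(1/26) = 2/13)
J(j*6)/L = 2/(13*(-748/403)) = (2/13)*(-403/748) = -31/374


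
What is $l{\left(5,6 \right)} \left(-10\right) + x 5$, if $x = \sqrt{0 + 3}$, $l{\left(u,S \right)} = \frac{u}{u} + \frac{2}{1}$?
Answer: $-30 + 5 \sqrt{3} \approx -21.34$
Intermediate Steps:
$l{\left(u,S \right)} = 3$ ($l{\left(u,S \right)} = 1 + 2 \cdot 1 = 1 + 2 = 3$)
$x = \sqrt{3} \approx 1.732$
$l{\left(5,6 \right)} \left(-10\right) + x 5 = 3 \left(-10\right) + \sqrt{3} \cdot 5 = -30 + 5 \sqrt{3}$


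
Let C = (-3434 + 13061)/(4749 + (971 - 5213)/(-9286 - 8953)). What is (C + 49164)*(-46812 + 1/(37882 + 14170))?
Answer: -314463508026968147695/136630589732 ≈ -2.3016e+9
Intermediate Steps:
C = 58528951/28873751 (C = 9627/(4749 - 4242/(-18239)) = 9627/(4749 - 4242*(-1/18239)) = 9627/(4749 + 4242/18239) = 9627/(86621253/18239) = 9627*(18239/86621253) = 58528951/28873751 ≈ 2.0271)
(C + 49164)*(-46812 + 1/(37882 + 14170)) = (58528951/28873751 + 49164)*(-46812 + 1/(37882 + 14170)) = 1419607623115*(-46812 + 1/52052)/28873751 = (1419607623115/28873751)*(-2436658223/52052) = -314463508026968147695/136630589732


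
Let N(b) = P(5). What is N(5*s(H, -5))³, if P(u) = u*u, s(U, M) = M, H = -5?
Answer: 15625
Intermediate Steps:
P(u) = u²
N(b) = 25 (N(b) = 5² = 25)
N(5*s(H, -5))³ = 25³ = 15625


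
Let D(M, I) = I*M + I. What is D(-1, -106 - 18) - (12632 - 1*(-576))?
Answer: -13208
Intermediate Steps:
D(M, I) = I + I*M
D(-1, -106 - 18) - (12632 - 1*(-576)) = (-106 - 18)*(1 - 1) - (12632 - 1*(-576)) = -124*0 - (12632 + 576) = 0 - 1*13208 = 0 - 13208 = -13208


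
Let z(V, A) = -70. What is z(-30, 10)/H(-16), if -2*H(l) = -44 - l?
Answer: -5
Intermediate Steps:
H(l) = 22 + l/2 (H(l) = -(-44 - l)/2 = 22 + l/2)
z(-30, 10)/H(-16) = -70/(22 + (½)*(-16)) = -70/(22 - 8) = -70/14 = -70*1/14 = -5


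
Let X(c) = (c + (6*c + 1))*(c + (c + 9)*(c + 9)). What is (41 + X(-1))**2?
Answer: 113569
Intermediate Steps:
X(c) = (1 + 7*c)*(c + (9 + c)**2) (X(c) = (c + (1 + 6*c))*(c + (9 + c)*(9 + c)) = (1 + 7*c)*(c + (9 + c)**2))
(41 + X(-1))**2 = (41 + (81 + 7*(-1)**3 + 134*(-1)**2 + 586*(-1)))**2 = (41 + (81 + 7*(-1) + 134*1 - 586))**2 = (41 + (81 - 7 + 134 - 586))**2 = (41 - 378)**2 = (-337)**2 = 113569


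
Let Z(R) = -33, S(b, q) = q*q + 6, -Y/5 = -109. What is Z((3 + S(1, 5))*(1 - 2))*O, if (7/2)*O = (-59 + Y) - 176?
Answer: -20460/7 ≈ -2922.9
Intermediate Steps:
Y = 545 (Y = -5*(-109) = 545)
S(b, q) = 6 + q² (S(b, q) = q² + 6 = 6 + q²)
O = 620/7 (O = 2*((-59 + 545) - 176)/7 = 2*(486 - 176)/7 = (2/7)*310 = 620/7 ≈ 88.571)
Z((3 + S(1, 5))*(1 - 2))*O = -33*620/7 = -20460/7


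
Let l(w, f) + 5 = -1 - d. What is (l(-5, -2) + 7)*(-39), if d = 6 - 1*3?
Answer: 78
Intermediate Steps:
d = 3 (d = 6 - 3 = 3)
l(w, f) = -9 (l(w, f) = -5 + (-1 - 1*3) = -5 + (-1 - 3) = -5 - 4 = -9)
(l(-5, -2) + 7)*(-39) = (-9 + 7)*(-39) = -2*(-39) = 78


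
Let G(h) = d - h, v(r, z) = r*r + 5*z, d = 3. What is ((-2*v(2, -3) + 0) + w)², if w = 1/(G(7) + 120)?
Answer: 6517809/13456 ≈ 484.38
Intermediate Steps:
v(r, z) = r² + 5*z
G(h) = 3 - h
w = 1/116 (w = 1/((3 - 1*7) + 120) = 1/((3 - 7) + 120) = 1/(-4 + 120) = 1/116 ≈ 0.0086207)
((-2*v(2, -3) + 0) + w)² = ((-2*(2² + 5*(-3)) + 0) + 1/116)² = ((-2*(4 - 15) + 0) + 1/116)² = ((-2*(-11) + 0) + 1/116)² = ((22 + 0) + 1/116)² = (22 + 1/116)² = (2553/116)² = 6517809/13456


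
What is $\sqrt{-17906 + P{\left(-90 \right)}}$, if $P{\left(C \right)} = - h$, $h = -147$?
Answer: $i \sqrt{17759} \approx 133.26 i$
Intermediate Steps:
$P{\left(C \right)} = 147$ ($P{\left(C \right)} = \left(-1\right) \left(-147\right) = 147$)
$\sqrt{-17906 + P{\left(-90 \right)}} = \sqrt{-17906 + 147} = \sqrt{-17759} = i \sqrt{17759}$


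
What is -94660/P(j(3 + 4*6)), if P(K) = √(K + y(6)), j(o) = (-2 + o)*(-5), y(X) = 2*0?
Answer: 18932*I*√5/5 ≈ 8466.6*I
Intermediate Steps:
y(X) = 0
j(o) = 10 - 5*o
P(K) = √K (P(K) = √(K + 0) = √K)
-94660/P(j(3 + 4*6)) = -94660/√(10 - 5*(3 + 4*6)) = -94660/√(10 - 5*(3 + 24)) = -94660/√(10 - 5*27) = -94660/√(10 - 135) = -94660*(-I*√5/25) = -(-18932)*I*√5/5 = 18932*I*√5/5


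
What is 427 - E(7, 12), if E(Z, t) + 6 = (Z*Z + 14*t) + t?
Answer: 204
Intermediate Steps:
E(Z, t) = -6 + Z**2 + 15*t (E(Z, t) = -6 + ((Z*Z + 14*t) + t) = -6 + ((Z**2 + 14*t) + t) = -6 + (Z**2 + 15*t) = -6 + Z**2 + 15*t)
427 - E(7, 12) = 427 - (-6 + 7**2 + 15*12) = 427 - (-6 + 49 + 180) = 427 - 1*223 = 427 - 223 = 204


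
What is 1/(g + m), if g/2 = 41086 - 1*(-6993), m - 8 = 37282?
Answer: 1/133448 ≈ 7.4936e-6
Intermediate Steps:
m = 37290 (m = 8 + 37282 = 37290)
g = 96158 (g = 2*(41086 - 1*(-6993)) = 2*(41086 + 6993) = 2*48079 = 96158)
1/(g + m) = 1/(96158 + 37290) = 1/133448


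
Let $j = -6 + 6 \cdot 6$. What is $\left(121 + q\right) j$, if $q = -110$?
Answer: $330$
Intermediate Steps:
$j = 30$ ($j = -6 + 36 = 30$)
$\left(121 + q\right) j = \left(121 - 110\right) 30 = 11 \cdot 30 = 330$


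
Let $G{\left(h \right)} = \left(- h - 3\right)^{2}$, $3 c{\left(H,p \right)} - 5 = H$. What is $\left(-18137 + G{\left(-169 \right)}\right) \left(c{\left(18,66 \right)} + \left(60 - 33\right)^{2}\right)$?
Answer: $\frac{20815990}{3} \approx 6.9387 \cdot 10^{6}$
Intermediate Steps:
$c{\left(H,p \right)} = \frac{5}{3} + \frac{H}{3}$
$G{\left(h \right)} = \left(-3 - h\right)^{2}$
$\left(-18137 + G{\left(-169 \right)}\right) \left(c{\left(18,66 \right)} + \left(60 - 33\right)^{2}\right) = \left(-18137 + \left(3 - 169\right)^{2}\right) \left(\left(\frac{5}{3} + \frac{1}{3} \cdot 18\right) + \left(60 - 33\right)^{2}\right) = \left(-18137 + \left(-166\right)^{2}\right) \left(\left(\frac{5}{3} + 6\right) + 27^{2}\right) = \left(-18137 + 27556\right) \left(\frac{23}{3} + 729\right) = 9419 \cdot \frac{2210}{3} = \frac{20815990}{3}$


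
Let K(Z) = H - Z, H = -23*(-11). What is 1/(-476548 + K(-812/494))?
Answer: -247/117644459 ≈ -2.0995e-6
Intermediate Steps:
H = 253
K(Z) = 253 - Z
1/(-476548 + K(-812/494)) = 1/(-476548 + (253 - (-812)/494)) = 1/(-476548 + (253 - 1*(-406/247))) = 1/(-476548 + (253 + 406/247)) = 1/(-476548 + 62897/247) = 1/(-117644459/247) = -247/117644459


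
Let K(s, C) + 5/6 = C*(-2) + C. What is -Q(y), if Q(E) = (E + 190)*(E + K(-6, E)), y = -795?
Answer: -3025/6 ≈ -504.17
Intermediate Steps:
K(s, C) = -⅚ - C (K(s, C) = -⅚ + (C*(-2) + C) = -⅚ + (-2*C + C) = -⅚ - C)
Q(E) = -475/3 - 5*E/6 (Q(E) = (E + 190)*(E + (-⅚ - E)) = (190 + E)*(-⅚) = -475/3 - 5*E/6)
-Q(y) = -(-475/3 - ⅚*(-795)) = -(-475/3 + 1325/2) = -1*3025/6 = -3025/6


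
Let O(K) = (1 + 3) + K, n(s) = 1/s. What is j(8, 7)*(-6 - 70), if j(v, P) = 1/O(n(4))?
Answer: -304/17 ≈ -17.882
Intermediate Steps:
O(K) = 4 + K
j(v, P) = 4/17 (j(v, P) = 1/(4 + 1/4) = 1/(17/4) = 4/17)
j(8, 7)*(-6 - 70) = 4*(-6 - 70)/17 = (4/17)*(-76) = -304/17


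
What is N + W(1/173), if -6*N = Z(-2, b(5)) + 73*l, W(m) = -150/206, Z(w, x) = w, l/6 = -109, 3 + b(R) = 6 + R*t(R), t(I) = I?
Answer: 2458591/309 ≈ 7956.6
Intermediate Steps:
b(R) = 3 + R² (b(R) = -3 + (6 + R*R) = -3 + (6 + R²) = 3 + R²)
l = -654 (l = 6*(-109) = -654)
W(m) = -75/103 (W(m) = -150*1/206 = -75/103)
N = 23872/3 (N = -(-2 + 73*(-654))/6 = -(-2 - 47742)/6 = -⅙*(-47744) = 23872/3 ≈ 7957.3)
N + W(1/173) = 23872/3 - 75/103 = 2458591/309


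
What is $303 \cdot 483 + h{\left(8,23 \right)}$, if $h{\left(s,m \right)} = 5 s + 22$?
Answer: $146411$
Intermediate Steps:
$h{\left(s,m \right)} = 22 + 5 s$
$303 \cdot 483 + h{\left(8,23 \right)} = 303 \cdot 483 + \left(22 + 5 \cdot 8\right) = 146349 + \left(22 + 40\right) = 146349 + 62 = 146411$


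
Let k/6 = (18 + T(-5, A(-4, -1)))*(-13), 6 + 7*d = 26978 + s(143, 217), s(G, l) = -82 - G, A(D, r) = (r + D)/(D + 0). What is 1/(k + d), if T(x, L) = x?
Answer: 1/2807 ≈ 0.00035625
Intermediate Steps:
A(D, r) = (D + r)/D
d = 3821 (d = -6/7 + (26978 + (-82 - 1*143))/7 = -6/7 + (26978 + (-82 - 143))/7 = -6/7 + (26978 - 225)/7 = -6/7 + (⅐)*26753 = -6/7 + 26753/7 = 3821)
k = -1014 (k = 6*((18 - 5)*(-13)) = 6*(13*(-13)) = 6*(-169) = -1014)
1/(k + d) = 1/(-1014 + 3821) = 1/2807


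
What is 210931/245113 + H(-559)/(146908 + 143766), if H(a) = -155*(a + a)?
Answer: 51893894632/35623988081 ≈ 1.4567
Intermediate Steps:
H(a) = -310*a
210931/245113 + H(-559)/(146908 + 143766) = 210931/245113 + (-310*(-559))/(146908 + 143766) = 210931*(1/245113) + 173290/290674 = 210931/245113 + 173290*(1/290674) = 210931/245113 + 86645/145337 = 51893894632/35623988081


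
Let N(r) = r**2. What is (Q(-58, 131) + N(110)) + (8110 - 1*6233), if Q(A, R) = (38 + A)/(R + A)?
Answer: 1020301/73 ≈ 13977.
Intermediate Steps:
Q(A, R) = (38 + A)/(A + R)
(Q(-58, 131) + N(110)) + (8110 - 1*6233) = ((38 - 58)/(-58 + 131) + 110**2) + (8110 - 1*6233) = (-20/73 + 12100) + (8110 - 6233) = ((1/73)*(-20) + 12100) + 1877 = (-20/73 + 12100) + 1877 = 883280/73 + 1877 = 1020301/73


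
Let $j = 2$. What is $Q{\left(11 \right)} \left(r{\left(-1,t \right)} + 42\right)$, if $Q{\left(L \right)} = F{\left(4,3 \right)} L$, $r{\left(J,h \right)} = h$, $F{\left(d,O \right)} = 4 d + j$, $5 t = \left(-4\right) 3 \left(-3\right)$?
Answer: $\frac{48708}{5} \approx 9741.6$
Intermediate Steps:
$t = \frac{36}{5}$ ($t = \frac{\left(-4\right) 3 \left(-3\right)}{5} = \frac{\left(-12\right) \left(-3\right)}{5} = \frac{1}{5} \cdot 36 = \frac{36}{5} \approx 7.2$)
$F{\left(d,O \right)} = 2 + 4 d$ ($F{\left(d,O \right)} = 4 d + 2 = 2 + 4 d$)
$Q{\left(L \right)} = 18 L$ ($Q{\left(L \right)} = \left(2 + 4 \cdot 4\right) L = \left(2 + 16\right) L = 18 L$)
$Q{\left(11 \right)} \left(r{\left(-1,t \right)} + 42\right) = 18 \cdot 11 \left(\frac{36}{5} + 42\right) = 198 \cdot \frac{246}{5} = \frac{48708}{5}$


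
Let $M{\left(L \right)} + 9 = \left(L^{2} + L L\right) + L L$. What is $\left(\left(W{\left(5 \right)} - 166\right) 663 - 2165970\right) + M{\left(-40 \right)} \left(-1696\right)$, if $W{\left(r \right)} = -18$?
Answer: $-10413498$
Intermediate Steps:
$M{\left(L \right)} = -9 + 3 L^{2}$ ($M{\left(L \right)} = -9 + \left(\left(L^{2} + L L\right) + L L\right) = -9 + \left(\left(L^{2} + L^{2}\right) + L^{2}\right) = -9 + \left(2 L^{2} + L^{2}\right) = -9 + 3 L^{2}$)
$\left(\left(W{\left(5 \right)} - 166\right) 663 - 2165970\right) + M{\left(-40 \right)} \left(-1696\right) = \left(\left(-18 - 166\right) 663 - 2165970\right) + \left(-9 + 3 \left(-40\right)^{2}\right) \left(-1696\right) = \left(\left(-184\right) 663 - 2165970\right) + \left(-9 + 3 \cdot 1600\right) \left(-1696\right) = \left(-121992 - 2165970\right) + \left(-9 + 4800\right) \left(-1696\right) = -2287962 + 4791 \left(-1696\right) = -2287962 - 8125536 = -10413498$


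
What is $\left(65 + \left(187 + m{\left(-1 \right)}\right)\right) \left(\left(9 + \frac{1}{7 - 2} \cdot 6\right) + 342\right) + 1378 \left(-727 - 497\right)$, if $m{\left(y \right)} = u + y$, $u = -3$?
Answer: $- \frac{7996632}{5} \approx -1.5993 \cdot 10^{6}$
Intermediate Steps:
$m{\left(y \right)} = -3 + y$
$\left(65 + \left(187 + m{\left(-1 \right)}\right)\right) \left(\left(9 + \frac{1}{7 - 2} \cdot 6\right) + 342\right) + 1378 \left(-727 - 497\right) = \left(65 + \left(187 - 4\right)\right) \left(\left(9 + \frac{1}{7 - 2} \cdot 6\right) + 342\right) + 1378 \left(-727 - 497\right) = \left(65 + \left(187 - 4\right)\right) \left(\left(9 + \frac{1}{5} \cdot 6\right) + 342\right) + 1378 \left(-1224\right) = \left(65 + 183\right) \left(\left(9 + \frac{1}{5} \cdot 6\right) + 342\right) - 1686672 = 248 \left(\left(9 + \frac{6}{5}\right) + 342\right) - 1686672 = 248 \left(\frac{51}{5} + 342\right) - 1686672 = 248 \cdot \frac{1761}{5} - 1686672 = \frac{436728}{5} - 1686672 = - \frac{7996632}{5}$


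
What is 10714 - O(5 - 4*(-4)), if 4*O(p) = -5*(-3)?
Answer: 42841/4 ≈ 10710.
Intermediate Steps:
O(p) = 15/4 (O(p) = (-5*(-3))/4 = (¼)*15 = 15/4)
10714 - O(5 - 4*(-4)) = 10714 - 1*15/4 = 10714 - 15/4 = 42841/4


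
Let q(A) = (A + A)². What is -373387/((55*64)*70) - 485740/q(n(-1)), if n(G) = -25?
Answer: -34462801/176000 ≈ -195.81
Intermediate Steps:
q(A) = 4*A² (q(A) = (2*A)² = 4*A²)
-373387/((55*64)*70) - 485740/q(n(-1)) = -373387/((55*64)*70) - 485740/(4*(-25)²) = -373387/(3520*70) - 485740/(4*625) = -373387/246400 - 485740/2500 = -373387*1/246400 - 485740*1/2500 = -53341/35200 - 24287/125 = -34462801/176000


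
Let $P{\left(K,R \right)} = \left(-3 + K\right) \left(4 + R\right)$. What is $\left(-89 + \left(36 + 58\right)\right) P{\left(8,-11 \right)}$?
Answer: $-175$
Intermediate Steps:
$\left(-89 + \left(36 + 58\right)\right) P{\left(8,-11 \right)} = \left(-89 + \left(36 + 58\right)\right) \left(-12 - -33 + 4 \cdot 8 + 8 \left(-11\right)\right) = \left(-89 + 94\right) \left(-12 + 33 + 32 - 88\right) = 5 \left(-35\right) = -175$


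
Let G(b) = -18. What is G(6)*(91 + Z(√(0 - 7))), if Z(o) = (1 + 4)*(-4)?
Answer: -1278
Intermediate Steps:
Z(o) = -20 (Z(o) = 5*(-4) = -20)
G(6)*(91 + Z(√(0 - 7))) = -18*(91 - 20) = -18*71 = -1278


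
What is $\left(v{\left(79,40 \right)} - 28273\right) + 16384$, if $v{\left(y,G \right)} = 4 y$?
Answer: $-11573$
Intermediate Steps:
$\left(v{\left(79,40 \right)} - 28273\right) + 16384 = \left(4 \cdot 79 - 28273\right) + 16384 = \left(316 - 28273\right) + 16384 = -27957 + 16384 = -11573$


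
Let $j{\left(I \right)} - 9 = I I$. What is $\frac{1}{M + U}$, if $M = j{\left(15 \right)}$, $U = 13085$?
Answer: $\frac{1}{13319} \approx 7.5081 \cdot 10^{-5}$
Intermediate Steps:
$j{\left(I \right)} = 9 + I^{2}$ ($j{\left(I \right)} = 9 + I I = 9 + I^{2}$)
$M = 234$ ($M = 9 + 15^{2} = 9 + 225 = 234$)
$\frac{1}{M + U} = \frac{1}{234 + 13085} = \frac{1}{13319}$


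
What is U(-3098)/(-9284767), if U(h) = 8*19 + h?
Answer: 2946/9284767 ≈ 0.00031729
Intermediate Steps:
U(h) = 152 + h
U(-3098)/(-9284767) = (152 - 3098)/(-9284767) = -2946*(-1/9284767) = 2946/9284767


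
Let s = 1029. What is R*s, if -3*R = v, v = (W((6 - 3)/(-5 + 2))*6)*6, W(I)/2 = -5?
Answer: 123480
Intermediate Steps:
W(I) = -10 (W(I) = 2*(-5) = -10)
v = -360 (v = -10*6*6 = -60*6 = -360)
R = 120 (R = -1/3*(-360) = 120)
R*s = 120*1029 = 123480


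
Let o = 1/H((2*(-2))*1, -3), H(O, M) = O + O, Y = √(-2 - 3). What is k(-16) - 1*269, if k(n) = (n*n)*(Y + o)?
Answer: -301 + 256*I*√5 ≈ -301.0 + 572.43*I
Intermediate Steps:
Y = I*√5 (Y = √(-5) = I*√5 ≈ 2.2361*I)
H(O, M) = 2*O
o = -⅛ (o = 1/(2*((2*(-2))*1)) = 1/(2*(-4*1)) = 1/(2*(-4)) = 1/(-8) = -⅛ ≈ -0.12500)
k(n) = n²*(-⅛ + I*√5) (k(n) = (n*n)*(I*√5 - ⅛) = n²*(-⅛ + I*√5))
k(-16) - 1*269 = (-16)²*(-⅛ + I*√5) - 1*269 = 256*(-⅛ + I*√5) - 269 = (-32 + 256*I*√5) - 269 = -301 + 256*I*√5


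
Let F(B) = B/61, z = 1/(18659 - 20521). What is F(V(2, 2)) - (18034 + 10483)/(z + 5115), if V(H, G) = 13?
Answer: -3115204217/580971869 ≈ -5.3621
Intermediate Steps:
z = -1/1862 (z = 1/(-1862) = -1/1862 ≈ -0.00053706)
F(B) = B/61 (F(B) = B*(1/61) = B/61)
F(V(2, 2)) - (18034 + 10483)/(z + 5115) = (1/61)*13 - (18034 + 10483)/(-1/1862 + 5115) = 13/61 - 28517/9524129/1862 = 13/61 - 28517*1862/9524129 = 13/61 - 1*53098654/9524129 = 13/61 - 53098654/9524129 = -3115204217/580971869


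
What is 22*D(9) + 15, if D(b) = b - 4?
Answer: 125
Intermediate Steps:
D(b) = -4 + b
22*D(9) + 15 = 22*(-4 + 9) + 15 = 22*5 + 15 = 110 + 15 = 125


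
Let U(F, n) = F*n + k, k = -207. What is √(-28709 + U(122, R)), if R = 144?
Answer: 2*I*√2837 ≈ 106.53*I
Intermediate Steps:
U(F, n) = -207 + F*n (U(F, n) = F*n - 207 = -207 + F*n)
√(-28709 + U(122, R)) = √(-28709 + (-207 + 122*144)) = √(-28709 + (-207 + 17568)) = √(-28709 + 17361) = √(-11348) = 2*I*√2837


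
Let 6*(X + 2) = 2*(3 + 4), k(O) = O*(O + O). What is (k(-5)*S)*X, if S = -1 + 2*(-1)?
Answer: -50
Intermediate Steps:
k(O) = 2*O² (k(O) = O*(2*O) = 2*O²)
X = ⅓ (X = -2 + (2*(3 + 4))/6 = -2 + (2*7)/6 = -2 + (⅙)*14 = -2 + 7/3 = ⅓ ≈ 0.33333)
S = -3 (S = -1 - 2 = -3)
(k(-5)*S)*X = ((2*(-5)²)*(-3))*(⅓) = ((2*25)*(-3))*(⅓) = (50*(-3))*(⅓) = -150*⅓ = -50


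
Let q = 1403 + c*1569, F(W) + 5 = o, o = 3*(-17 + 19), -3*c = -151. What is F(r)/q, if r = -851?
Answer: 1/80376 ≈ 1.2442e-5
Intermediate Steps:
c = 151/3 (c = -1/3*(-151) = 151/3 ≈ 50.333)
o = 6 (o = 3*2 = 6)
F(W) = 1 (F(W) = -5 + 6 = 1)
q = 80376 (q = 1403 + (151/3)*1569 = 1403 + 78973 = 80376)
F(r)/q = 1/80376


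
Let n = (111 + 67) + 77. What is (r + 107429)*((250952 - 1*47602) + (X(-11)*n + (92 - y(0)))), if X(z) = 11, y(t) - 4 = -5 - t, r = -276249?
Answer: -34818787360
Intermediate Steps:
y(t) = -1 - t (y(t) = 4 + (-5 - t) = -1 - t)
n = 255 (n = 178 + 77 = 255)
(r + 107429)*((250952 - 1*47602) + (X(-11)*n + (92 - y(0)))) = (-276249 + 107429)*((250952 - 1*47602) + (11*255 + (92 - (-1 - 1*0)))) = -168820*((250952 - 47602) + (2805 + (92 - (-1 + 0)))) = -168820*(203350 + (2805 + (92 - 1*(-1)))) = -168820*(203350 + (2805 + (92 + 1))) = -168820*(203350 + (2805 + 93)) = -168820*(203350 + 2898) = -168820*206248 = -34818787360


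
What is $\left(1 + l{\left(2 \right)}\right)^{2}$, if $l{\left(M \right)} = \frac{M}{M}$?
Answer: $4$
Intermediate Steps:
$l{\left(M \right)} = 1$
$\left(1 + l{\left(2 \right)}\right)^{2} = \left(1 + 1\right)^{2} = 2^{2} = 4$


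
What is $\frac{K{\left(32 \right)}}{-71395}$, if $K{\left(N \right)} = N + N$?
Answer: $- \frac{64}{71395} \approx -0.00089642$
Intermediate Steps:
$K{\left(N \right)} = 2 N$
$\frac{K{\left(32 \right)}}{-71395} = \frac{2 \cdot 32}{-71395} = 64 \left(- \frac{1}{71395}\right) = - \frac{64}{71395}$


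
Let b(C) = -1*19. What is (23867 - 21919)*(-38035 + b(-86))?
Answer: -74129192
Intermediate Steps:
b(C) = -19
(23867 - 21919)*(-38035 + b(-86)) = (23867 - 21919)*(-38035 - 19) = 1948*(-38054) = -74129192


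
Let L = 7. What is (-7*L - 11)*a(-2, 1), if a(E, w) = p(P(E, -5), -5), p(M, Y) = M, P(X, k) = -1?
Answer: 60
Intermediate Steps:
a(E, w) = -1
(-7*L - 11)*a(-2, 1) = (-7*7 - 11)*(-1) = (-49 - 11)*(-1) = -60*(-1) = 60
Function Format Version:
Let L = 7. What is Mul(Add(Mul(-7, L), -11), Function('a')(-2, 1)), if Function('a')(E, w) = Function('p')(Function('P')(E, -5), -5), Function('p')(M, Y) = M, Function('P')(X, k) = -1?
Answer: 60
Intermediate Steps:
Function('a')(E, w) = -1
Mul(Add(Mul(-7, L), -11), Function('a')(-2, 1)) = Mul(Add(Mul(-7, 7), -11), -1) = Mul(Add(-49, -11), -1) = Mul(-60, -1) = 60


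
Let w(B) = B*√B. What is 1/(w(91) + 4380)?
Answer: 4380/18430829 - 91*√91/18430829 ≈ 0.00019055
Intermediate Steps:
w(B) = B^(3/2)
1/(w(91) + 4380) = 1/(91^(3/2) + 4380) = 1/(91*√91 + 4380) = 1/(4380 + 91*√91)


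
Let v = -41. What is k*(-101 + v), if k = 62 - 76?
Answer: 1988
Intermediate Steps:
k = -14
k*(-101 + v) = -14*(-101 - 41) = -14*(-142) = 1988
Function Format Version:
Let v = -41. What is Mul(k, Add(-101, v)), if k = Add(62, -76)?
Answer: 1988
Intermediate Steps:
k = -14
Mul(k, Add(-101, v)) = Mul(-14, Add(-101, -41)) = Mul(-14, -142) = 1988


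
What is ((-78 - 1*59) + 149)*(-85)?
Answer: -1020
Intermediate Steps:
((-78 - 1*59) + 149)*(-85) = ((-78 - 59) + 149)*(-85) = (-137 + 149)*(-85) = 12*(-85) = -1020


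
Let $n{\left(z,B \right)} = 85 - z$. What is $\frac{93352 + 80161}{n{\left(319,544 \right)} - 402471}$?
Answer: $- \frac{173513}{402705} \approx -0.43087$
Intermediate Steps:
$\frac{93352 + 80161}{n{\left(319,544 \right)} - 402471} = \frac{93352 + 80161}{\left(85 - 319\right) - 402471} = \frac{173513}{\left(85 - 319\right) - 402471} = \frac{173513}{-234 - 402471} = \frac{173513}{-402705} = 173513 \left(- \frac{1}{402705}\right) = - \frac{173513}{402705}$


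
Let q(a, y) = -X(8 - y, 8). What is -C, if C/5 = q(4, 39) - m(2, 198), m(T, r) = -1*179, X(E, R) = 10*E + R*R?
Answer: -2125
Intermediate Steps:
X(E, R) = R² + 10*E (X(E, R) = 10*E + R² = R² + 10*E)
q(a, y) = -144 + 10*y (q(a, y) = -(8² + 10*(8 - y)) = -(64 + (80 - 10*y)) = -(144 - 10*y) = -144 + 10*y)
m(T, r) = -179
C = 2125 (C = 5*((-144 + 10*39) - 1*(-179)) = 5*((-144 + 390) + 179) = 5*(246 + 179) = 5*425 = 2125)
-C = -1*2125 = -2125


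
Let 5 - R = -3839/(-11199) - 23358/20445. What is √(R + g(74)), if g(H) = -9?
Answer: I*√18641610550271535/76321185 ≈ 1.7889*I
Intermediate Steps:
R = 442638554/76321185 (R = 5 - (-3839/(-11199) - 23358/20445) = 5 - (-3839*(-1/11199) - 23358*1/20445) = 5 - (3839/11199 - 7786/6815) = 5 - 1*(-61032629/76321185) = 5 + 61032629/76321185 = 442638554/76321185 ≈ 5.7997)
√(R + g(74)) = √(442638554/76321185 - 9) = √(-244252111/76321185) = I*√18641610550271535/76321185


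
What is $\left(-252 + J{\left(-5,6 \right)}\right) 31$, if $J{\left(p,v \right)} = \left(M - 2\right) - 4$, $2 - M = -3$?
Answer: $-7843$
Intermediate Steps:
$M = 5$ ($M = 2 - -3 = 2 + 3 = 5$)
$J{\left(p,v \right)} = -1$ ($J{\left(p,v \right)} = \left(5 - 2\right) - 4 = 3 - 4 = -1$)
$\left(-252 + J{\left(-5,6 \right)}\right) 31 = \left(-252 - 1\right) 31 = \left(-253\right) 31 = -7843$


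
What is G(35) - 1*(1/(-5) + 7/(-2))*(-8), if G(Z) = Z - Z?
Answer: -148/5 ≈ -29.600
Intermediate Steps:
G(Z) = 0
G(35) - 1*(1/(-5) + 7/(-2))*(-8) = 0 - 1*(1/(-5) + 7/(-2))*(-8) = 0 - 1*(1*(-⅕) + 7*(-½))*(-8) = 0 - 1*(-⅕ - 7/2)*(-8) = 0 - 1*(-37/10)*(-8) = 0 - (-37)*(-8)/10 = 0 - 1*148/5 = 0 - 148/5 = -148/5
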